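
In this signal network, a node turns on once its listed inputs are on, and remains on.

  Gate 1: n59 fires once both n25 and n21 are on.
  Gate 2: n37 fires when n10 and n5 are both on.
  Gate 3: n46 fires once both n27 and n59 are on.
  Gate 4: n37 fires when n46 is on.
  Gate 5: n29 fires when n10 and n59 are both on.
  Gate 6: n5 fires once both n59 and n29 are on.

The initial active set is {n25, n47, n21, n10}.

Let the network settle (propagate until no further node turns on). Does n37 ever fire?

Gate 1: n25 and n21 on → n59 on.
Gate 5: n10 and n59 on → n29 on.
Gate 6: n59 and n29 on → n5 on.
n10 and n5 are on, so n37 fires (Gate 2).

Yes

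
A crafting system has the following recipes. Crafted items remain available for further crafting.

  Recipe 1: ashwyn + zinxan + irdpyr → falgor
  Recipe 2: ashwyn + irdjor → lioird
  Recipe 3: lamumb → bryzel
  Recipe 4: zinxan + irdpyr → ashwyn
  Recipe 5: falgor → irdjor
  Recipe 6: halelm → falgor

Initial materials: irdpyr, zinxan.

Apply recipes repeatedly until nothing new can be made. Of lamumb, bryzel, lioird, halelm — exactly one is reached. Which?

lioird

Using Recipe 4, zinxan and irdpyr make ashwyn.
Using Recipe 1, ashwyn, zinxan, and irdpyr make falgor.
Using Recipe 5, falgor makes irdjor.
Using Recipe 2, ashwyn and irdjor make lioird.
bryzel would need lamumb (Recipe 3), but lamumb is never obtained. No rule produces halelm, and it is not given. No rule produces lamumb, and it is not given.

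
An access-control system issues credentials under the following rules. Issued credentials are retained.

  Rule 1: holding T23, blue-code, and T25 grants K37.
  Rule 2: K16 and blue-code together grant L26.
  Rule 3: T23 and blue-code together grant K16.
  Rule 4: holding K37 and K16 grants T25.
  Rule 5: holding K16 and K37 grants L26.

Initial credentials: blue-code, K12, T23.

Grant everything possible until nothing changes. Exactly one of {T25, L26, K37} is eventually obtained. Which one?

L26

Holding T23 and blue-code grants K16 (Rule 3).
Holding K16 and blue-code grants L26 (Rule 2).
T25 would need K37 and K16 (Rule 4), but K37 is never granted. K37 would need T23, blue-code, and T25 (Rule 1), but T25 is never granted.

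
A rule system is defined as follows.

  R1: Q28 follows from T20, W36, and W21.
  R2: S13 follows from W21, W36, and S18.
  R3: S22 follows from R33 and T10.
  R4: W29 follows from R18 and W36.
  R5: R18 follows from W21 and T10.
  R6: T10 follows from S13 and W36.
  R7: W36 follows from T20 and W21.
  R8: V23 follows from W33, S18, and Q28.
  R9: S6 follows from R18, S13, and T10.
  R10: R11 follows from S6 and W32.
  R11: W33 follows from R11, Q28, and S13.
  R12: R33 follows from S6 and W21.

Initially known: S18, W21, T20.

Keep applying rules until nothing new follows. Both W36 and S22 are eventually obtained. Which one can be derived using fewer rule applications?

W36: T20 and W21 hold, so W36 follows (R7). [1 rule application]
S22: From T20 and W21, R7 gives W36. W21, W36, and S18 hold, so S13 follows (R2). From S13 and W36, R6 gives T10. W21 and T10 hold, so R18 follows (R5). From R18, S13, and T10, R9 gives S6. From S6 and W21, R12 gives R33. R33 and T10 hold, so S22 follows (R3). [7 rule applications]
W36 needs fewer.

W36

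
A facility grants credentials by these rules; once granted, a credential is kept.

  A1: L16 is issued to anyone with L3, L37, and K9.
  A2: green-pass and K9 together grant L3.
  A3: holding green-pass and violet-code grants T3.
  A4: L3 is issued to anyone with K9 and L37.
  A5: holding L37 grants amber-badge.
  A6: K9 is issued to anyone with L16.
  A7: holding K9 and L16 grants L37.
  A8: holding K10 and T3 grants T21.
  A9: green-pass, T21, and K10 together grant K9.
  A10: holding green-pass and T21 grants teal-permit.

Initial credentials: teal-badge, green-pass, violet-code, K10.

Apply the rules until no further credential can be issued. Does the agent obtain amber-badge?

amber-badge would need L37 (A5), but L37 is never granted.

No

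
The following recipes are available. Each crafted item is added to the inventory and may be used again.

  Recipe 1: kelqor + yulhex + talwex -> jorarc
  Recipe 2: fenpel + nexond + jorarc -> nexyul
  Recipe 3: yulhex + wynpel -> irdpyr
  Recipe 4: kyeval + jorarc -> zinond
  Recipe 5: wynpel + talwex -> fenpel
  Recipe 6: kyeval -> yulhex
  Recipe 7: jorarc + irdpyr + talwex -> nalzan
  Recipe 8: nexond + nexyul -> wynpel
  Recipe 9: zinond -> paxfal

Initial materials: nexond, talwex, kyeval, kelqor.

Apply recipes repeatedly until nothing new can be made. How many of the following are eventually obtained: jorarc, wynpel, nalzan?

Using Recipe 6, kyeval makes yulhex.
kelqor + yulhex + talwex -> jorarc (Recipe 1).
jorarc: reached.
wynpel would need nexond and nexyul (Recipe 8), but nexyul is never obtained.
nalzan would need jorarc, irdpyr, and talwex (Recipe 7), but irdpyr is never obtained.
Reached: jorarc — 1 of the 3.

1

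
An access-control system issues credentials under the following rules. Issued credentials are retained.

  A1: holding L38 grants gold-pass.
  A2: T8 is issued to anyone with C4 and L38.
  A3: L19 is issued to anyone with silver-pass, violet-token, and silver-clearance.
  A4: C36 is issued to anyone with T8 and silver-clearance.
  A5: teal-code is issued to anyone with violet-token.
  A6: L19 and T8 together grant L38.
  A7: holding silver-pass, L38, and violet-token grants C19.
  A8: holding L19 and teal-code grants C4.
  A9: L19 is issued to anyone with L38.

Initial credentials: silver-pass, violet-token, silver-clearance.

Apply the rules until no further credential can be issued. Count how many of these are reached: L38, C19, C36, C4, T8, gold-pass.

1

Holding silver-pass, violet-token, and silver-clearance grants L19 (A3).
Holding violet-token grants teal-code (A5).
Holding L19 and teal-code grants C4 (A8).
L38 would need L19 and T8 (A6), but T8 is never granted.
C19 would need silver-pass, L38, and violet-token (A7), but L38 is never granted.
C36 would need T8 and silver-clearance (A4), but T8 is never granted.
C4: reached.
T8 would need C4 and L38 (A2), but L38 is never granted.
gold-pass would need L38 (A1), but L38 is never granted.
Reached: C4 — 1 of the 6.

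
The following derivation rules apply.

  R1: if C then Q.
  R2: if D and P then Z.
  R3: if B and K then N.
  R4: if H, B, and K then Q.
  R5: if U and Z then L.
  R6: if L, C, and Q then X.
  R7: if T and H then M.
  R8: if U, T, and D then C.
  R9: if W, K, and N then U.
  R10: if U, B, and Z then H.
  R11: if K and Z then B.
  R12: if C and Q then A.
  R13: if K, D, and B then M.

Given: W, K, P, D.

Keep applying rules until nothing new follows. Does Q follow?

Yes

D and P hold, so Z follows (R2).
K and Z hold, so B follows (R11).
From B and K, R3 gives N.
W, K, and N hold, so U follows (R9).
From U, B, and Z, R10 gives H.
From H, B, and K, R4 gives Q.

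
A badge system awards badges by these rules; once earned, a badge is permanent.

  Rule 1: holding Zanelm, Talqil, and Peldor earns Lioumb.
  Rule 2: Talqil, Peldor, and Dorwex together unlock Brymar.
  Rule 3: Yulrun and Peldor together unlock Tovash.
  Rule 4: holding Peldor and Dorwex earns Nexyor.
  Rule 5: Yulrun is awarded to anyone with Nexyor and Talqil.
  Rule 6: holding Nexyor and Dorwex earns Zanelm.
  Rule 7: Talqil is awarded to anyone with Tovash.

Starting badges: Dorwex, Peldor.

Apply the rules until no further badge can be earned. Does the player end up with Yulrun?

No

Yulrun would need Nexyor and Talqil (Rule 5), but Talqil is never earned.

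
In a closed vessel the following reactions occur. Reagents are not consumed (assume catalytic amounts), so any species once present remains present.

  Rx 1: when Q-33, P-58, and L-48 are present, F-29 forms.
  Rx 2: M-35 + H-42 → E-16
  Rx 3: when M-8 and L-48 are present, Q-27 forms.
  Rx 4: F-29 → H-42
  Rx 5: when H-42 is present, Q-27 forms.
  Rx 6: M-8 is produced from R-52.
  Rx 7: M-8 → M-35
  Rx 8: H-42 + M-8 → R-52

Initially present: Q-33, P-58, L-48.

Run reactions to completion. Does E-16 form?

E-16 would need M-35 and H-42 (Rx 2), but M-35 never forms.

No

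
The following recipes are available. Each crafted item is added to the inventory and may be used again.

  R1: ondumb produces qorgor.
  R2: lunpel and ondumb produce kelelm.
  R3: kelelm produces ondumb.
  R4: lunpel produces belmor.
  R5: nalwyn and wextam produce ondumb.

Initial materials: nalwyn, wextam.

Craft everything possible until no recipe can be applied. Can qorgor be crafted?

Yes

Using R5, nalwyn and wextam make ondumb.
Using R1, ondumb makes qorgor.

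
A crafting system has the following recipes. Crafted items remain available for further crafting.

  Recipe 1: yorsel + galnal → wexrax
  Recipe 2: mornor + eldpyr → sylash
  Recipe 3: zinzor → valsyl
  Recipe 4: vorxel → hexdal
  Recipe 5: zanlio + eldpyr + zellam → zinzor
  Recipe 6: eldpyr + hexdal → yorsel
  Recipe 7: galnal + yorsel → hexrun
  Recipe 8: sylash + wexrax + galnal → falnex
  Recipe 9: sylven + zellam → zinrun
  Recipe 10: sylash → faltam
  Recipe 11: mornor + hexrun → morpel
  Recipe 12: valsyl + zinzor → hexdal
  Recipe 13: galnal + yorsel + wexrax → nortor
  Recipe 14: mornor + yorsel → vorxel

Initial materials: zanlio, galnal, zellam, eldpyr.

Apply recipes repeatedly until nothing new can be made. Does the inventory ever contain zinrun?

zinrun would need sylven and zellam (Recipe 9), but sylven is never obtained.

No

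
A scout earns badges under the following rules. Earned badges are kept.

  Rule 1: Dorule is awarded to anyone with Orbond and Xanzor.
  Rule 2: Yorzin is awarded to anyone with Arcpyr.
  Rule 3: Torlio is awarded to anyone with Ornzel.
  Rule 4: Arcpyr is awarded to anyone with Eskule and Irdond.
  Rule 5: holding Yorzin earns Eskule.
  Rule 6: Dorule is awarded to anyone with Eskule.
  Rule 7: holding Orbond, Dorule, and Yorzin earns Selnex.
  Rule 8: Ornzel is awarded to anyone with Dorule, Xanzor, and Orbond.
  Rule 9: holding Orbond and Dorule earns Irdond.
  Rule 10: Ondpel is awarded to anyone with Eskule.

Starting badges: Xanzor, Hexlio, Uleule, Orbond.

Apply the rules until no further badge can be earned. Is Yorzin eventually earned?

No

Yorzin would need Arcpyr (Rule 2), but Arcpyr is never earned.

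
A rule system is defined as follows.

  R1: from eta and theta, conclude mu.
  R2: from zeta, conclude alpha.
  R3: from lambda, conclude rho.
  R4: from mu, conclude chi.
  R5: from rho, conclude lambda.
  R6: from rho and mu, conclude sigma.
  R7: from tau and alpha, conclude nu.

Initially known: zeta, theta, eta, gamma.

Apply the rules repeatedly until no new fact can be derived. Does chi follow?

eta and theta hold, so mu follows (R1).
mu holds, so chi follows (R4).

Yes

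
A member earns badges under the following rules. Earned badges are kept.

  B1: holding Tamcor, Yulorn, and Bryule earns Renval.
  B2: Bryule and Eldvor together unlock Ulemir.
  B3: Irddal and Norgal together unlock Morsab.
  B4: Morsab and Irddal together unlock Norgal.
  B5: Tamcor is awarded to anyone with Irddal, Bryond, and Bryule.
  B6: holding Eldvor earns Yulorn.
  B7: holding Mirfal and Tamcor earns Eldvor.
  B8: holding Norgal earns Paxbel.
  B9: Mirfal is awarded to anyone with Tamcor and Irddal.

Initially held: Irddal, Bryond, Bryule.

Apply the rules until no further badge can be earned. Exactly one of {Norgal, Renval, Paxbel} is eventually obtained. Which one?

With Irddal, Bryond, and Bryule, Tamcor is earned (B5).
With Tamcor and Irddal, Mirfal is earned (B9).
With Mirfal and Tamcor, Eldvor is earned (B7).
With Eldvor, Yulorn is earned (B6).
With Tamcor, Yulorn, and Bryule, Renval is earned (B1).
Norgal would need Morsab and Irddal (B4), but Morsab is never earned. Paxbel would need Norgal (B8), but Norgal is never earned.

Renval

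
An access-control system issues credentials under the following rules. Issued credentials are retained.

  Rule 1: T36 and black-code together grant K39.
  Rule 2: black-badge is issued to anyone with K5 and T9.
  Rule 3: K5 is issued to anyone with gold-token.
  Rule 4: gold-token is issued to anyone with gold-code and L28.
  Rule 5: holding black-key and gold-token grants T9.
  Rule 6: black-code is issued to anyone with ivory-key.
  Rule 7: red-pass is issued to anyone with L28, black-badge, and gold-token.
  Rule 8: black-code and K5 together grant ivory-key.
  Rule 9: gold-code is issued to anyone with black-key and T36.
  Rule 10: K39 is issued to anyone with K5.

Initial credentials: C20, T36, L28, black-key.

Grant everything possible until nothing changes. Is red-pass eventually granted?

Holding black-key and T36 grants gold-code (Rule 9).
Holding gold-code and L28 grants gold-token (Rule 4).
Holding gold-token grants K5 (Rule 3).
Holding black-key and gold-token grants T9 (Rule 5).
Holding K5 and T9 grants black-badge (Rule 2).
Holding L28, black-badge, and gold-token grants red-pass (Rule 7).

Yes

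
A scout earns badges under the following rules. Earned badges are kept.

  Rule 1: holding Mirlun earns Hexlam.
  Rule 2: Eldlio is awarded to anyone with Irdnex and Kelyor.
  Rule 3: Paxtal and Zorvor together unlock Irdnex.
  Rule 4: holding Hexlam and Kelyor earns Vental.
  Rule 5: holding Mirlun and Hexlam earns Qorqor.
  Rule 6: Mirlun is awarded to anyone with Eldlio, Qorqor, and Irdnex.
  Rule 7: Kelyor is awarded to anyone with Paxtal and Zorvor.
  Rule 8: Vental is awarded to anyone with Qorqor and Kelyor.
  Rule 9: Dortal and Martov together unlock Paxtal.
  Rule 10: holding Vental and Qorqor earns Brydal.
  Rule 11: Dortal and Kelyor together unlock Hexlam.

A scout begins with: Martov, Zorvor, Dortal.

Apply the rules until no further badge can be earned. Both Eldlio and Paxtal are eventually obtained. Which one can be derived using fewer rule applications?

Paxtal: With Dortal and Martov, Paxtal is earned (Rule 9). [1 rule application]
Eldlio: With Dortal and Martov, Paxtal is earned (Rule 9). With Paxtal and Zorvor, Irdnex is earned (Rule 3). With Paxtal and Zorvor, Kelyor is earned (Rule 7). With Irdnex and Kelyor, Eldlio is earned (Rule 2). [4 rule applications]
Paxtal needs fewer.

Paxtal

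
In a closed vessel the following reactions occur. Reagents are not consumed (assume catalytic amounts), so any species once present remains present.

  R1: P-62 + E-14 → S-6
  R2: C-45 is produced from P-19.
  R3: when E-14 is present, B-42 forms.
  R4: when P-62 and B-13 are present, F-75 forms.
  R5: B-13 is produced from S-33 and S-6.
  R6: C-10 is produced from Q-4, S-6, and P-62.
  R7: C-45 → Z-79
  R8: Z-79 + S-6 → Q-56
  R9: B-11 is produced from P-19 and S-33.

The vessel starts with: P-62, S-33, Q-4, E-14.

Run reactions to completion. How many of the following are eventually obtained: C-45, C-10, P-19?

P-62 and E-14 present → S-6 forms (R1).
Q-4, S-6, and P-62 present → C-10 forms (R6).
C-45 would need P-19 (R2), but P-19 never forms.
C-10: reached.
No rule produces P-19, and it is not given.
Reached: C-10 — 1 of the 3.

1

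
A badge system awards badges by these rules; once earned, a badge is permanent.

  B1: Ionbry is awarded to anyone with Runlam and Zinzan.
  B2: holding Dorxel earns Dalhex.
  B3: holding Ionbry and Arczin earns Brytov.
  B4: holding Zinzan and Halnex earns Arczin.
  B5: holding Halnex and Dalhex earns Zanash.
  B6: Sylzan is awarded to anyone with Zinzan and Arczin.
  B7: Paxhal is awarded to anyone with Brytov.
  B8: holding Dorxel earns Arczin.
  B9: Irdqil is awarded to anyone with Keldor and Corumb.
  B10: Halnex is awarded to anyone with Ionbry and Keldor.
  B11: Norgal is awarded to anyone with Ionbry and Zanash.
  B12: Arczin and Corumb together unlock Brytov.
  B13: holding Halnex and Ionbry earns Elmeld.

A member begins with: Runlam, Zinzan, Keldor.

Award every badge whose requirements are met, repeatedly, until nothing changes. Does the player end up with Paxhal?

With Runlam and Zinzan, Ionbry is earned (B1).
With Ionbry and Keldor, Halnex is earned (B10).
With Zinzan and Halnex, Arczin is earned (B4).
With Ionbry and Arczin, Brytov is earned (B3).
With Brytov, Paxhal is earned (B7).

Yes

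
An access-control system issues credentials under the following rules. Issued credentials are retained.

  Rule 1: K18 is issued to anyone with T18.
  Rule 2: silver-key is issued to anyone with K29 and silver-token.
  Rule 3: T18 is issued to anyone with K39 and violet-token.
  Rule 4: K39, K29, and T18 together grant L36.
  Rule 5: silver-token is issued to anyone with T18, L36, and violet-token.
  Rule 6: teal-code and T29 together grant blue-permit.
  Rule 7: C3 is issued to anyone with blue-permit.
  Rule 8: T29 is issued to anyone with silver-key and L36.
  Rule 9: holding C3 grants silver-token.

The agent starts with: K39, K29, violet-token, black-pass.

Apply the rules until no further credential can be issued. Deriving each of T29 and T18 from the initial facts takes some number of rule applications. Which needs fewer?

T18: Holding K39 and violet-token grants T18 (Rule 3). [1 rule application]
T29: Holding K39 and violet-token grants T18 (Rule 3). Holding K39, K29, and T18 grants L36 (Rule 4). Holding T18, L36, and violet-token grants silver-token (Rule 5). Holding K29 and silver-token grants silver-key (Rule 2). Holding silver-key and L36 grants T29 (Rule 8). [5 rule applications]
T18 needs fewer.

T18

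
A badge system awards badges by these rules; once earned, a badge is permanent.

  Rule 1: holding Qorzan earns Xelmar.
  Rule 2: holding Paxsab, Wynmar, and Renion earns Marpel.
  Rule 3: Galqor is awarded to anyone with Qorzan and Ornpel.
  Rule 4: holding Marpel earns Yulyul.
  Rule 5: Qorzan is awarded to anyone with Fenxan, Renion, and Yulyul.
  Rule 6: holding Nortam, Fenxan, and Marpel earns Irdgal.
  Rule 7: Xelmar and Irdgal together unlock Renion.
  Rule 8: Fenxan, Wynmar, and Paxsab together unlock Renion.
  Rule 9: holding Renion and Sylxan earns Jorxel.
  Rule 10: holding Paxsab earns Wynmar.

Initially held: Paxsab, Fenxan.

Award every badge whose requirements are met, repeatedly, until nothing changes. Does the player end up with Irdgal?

Irdgal would need Nortam, Fenxan, and Marpel (Rule 6), but Nortam is never earned.

No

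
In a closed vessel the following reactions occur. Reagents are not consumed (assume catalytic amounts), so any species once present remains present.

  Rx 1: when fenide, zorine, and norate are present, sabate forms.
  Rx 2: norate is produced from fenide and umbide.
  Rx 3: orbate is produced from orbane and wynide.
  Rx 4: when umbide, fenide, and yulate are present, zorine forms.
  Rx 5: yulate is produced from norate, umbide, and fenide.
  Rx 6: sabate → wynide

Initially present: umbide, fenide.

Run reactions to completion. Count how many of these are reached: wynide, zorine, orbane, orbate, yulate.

3

fenide and umbide present → norate forms (Rx 2).
norate, umbide, and fenide present → yulate forms (Rx 5).
umbide, fenide, and yulate present → zorine forms (Rx 4).
fenide, zorine, and norate present → sabate forms (Rx 1).
sabate present → wynide forms (Rx 6).
wynide: reached.
zorine: reached.
No rule produces orbane, and it is not given.
orbate would need orbane and wynide (Rx 3), but orbane never forms.
yulate: reached.
Reached: wynide, zorine, and yulate — 3 of the 5.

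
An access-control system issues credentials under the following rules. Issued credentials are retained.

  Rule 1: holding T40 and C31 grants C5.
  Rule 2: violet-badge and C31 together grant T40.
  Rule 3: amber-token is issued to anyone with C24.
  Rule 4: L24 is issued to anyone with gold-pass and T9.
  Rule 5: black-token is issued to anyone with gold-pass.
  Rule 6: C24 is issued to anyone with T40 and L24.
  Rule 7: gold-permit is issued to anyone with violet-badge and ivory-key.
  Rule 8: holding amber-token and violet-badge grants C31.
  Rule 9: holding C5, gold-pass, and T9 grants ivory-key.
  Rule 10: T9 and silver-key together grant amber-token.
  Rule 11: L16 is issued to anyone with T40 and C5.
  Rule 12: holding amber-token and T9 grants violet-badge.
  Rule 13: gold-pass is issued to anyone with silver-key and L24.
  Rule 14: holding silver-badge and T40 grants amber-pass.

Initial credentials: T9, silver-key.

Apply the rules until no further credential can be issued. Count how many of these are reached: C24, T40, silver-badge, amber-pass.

1

Holding T9 and silver-key grants amber-token (Rule 10).
Holding amber-token and T9 grants violet-badge (Rule 12).
Holding amber-token and violet-badge grants C31 (Rule 8).
Holding violet-badge and C31 grants T40 (Rule 2).
C24 would need T40 and L24 (Rule 6), but L24 is never granted.
T40: reached.
No rule produces silver-badge, and it is not given.
amber-pass would need silver-badge and T40 (Rule 14), but silver-badge is never granted.
Reached: T40 — 1 of the 4.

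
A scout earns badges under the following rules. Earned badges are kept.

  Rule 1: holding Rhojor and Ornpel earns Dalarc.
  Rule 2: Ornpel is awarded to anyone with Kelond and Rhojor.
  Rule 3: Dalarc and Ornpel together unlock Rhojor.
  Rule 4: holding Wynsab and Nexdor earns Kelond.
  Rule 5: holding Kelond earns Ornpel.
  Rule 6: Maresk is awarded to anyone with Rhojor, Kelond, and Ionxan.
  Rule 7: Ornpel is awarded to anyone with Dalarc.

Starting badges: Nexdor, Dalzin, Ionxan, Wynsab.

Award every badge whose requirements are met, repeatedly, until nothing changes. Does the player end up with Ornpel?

Yes

With Wynsab and Nexdor, Kelond is earned (Rule 4).
With Kelond, Ornpel is earned (Rule 5).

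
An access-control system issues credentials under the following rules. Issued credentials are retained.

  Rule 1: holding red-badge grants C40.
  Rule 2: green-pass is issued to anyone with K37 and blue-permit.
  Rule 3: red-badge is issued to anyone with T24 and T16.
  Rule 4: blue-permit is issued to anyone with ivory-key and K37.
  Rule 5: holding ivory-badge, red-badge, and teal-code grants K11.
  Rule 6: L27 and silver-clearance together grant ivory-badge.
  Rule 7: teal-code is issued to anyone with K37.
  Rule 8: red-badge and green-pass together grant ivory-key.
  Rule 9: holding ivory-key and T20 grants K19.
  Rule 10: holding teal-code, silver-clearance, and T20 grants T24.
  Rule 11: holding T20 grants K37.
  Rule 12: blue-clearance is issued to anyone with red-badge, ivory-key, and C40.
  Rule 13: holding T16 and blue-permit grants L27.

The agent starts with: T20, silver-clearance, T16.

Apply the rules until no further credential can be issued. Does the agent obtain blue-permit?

No

blue-permit would need ivory-key and K37 (Rule 4), but ivory-key is never granted.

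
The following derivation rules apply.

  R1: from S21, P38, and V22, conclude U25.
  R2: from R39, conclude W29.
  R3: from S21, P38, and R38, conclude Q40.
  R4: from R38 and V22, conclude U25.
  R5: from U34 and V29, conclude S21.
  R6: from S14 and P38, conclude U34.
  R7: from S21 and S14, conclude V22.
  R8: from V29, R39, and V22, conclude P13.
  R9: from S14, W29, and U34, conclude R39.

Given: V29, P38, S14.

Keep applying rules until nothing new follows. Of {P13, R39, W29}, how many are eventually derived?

0

P13 would need V29, R39, and V22 (R8), but R39 is never established.
R39 would need S14, W29, and U34 (R9), but W29 is never established.
W29 would need R39 (R2), but R39 is never established.
None of the 3 are reached.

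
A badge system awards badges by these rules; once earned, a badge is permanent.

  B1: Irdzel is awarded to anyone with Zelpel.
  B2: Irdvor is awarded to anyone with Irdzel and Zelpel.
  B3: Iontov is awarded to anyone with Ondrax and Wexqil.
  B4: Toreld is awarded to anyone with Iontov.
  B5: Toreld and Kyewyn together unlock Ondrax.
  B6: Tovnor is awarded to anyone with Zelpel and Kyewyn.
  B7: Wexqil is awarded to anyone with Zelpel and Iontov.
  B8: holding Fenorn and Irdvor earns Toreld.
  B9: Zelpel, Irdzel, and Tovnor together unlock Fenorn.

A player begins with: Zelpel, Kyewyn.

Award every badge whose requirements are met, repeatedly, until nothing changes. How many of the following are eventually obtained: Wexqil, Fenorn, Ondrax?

With Zelpel and Kyewyn, Tovnor is earned (B6).
With Zelpel, Irdzel is earned (B1).
With Zelpel, Irdzel, and Tovnor, Fenorn is earned (B9).
With Irdzel and Zelpel, Irdvor is earned (B2).
With Fenorn and Irdvor, Toreld is earned (B8).
With Toreld and Kyewyn, Ondrax is earned (B5).
Wexqil would need Zelpel and Iontov (B7), but Iontov is never earned.
Fenorn: reached.
Ondrax: reached.
Reached: Fenorn and Ondrax — 2 of the 3.

2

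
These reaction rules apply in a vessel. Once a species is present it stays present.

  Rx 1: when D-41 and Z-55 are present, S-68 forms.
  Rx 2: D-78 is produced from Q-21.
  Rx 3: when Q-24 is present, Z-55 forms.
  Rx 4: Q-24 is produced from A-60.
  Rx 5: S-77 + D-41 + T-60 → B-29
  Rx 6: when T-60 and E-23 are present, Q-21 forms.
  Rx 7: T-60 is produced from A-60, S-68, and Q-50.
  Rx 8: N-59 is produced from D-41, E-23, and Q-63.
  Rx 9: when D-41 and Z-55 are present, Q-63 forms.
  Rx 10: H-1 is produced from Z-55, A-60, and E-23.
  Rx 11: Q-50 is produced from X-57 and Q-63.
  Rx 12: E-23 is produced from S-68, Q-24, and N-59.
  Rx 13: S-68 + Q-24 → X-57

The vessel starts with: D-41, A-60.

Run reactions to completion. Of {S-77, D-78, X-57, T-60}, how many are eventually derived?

A-60 present → Q-24 forms (Rx 4).
Q-24 present → Z-55 forms (Rx 3).
D-41 and Z-55 present → Q-63 forms (Rx 9).
D-41 and Z-55 present → S-68 forms (Rx 1).
S-68 and Q-24 present → X-57 forms (Rx 13).
X-57 and Q-63 present → Q-50 forms (Rx 11).
A-60, S-68, and Q-50 present → T-60 forms (Rx 7).
No rule produces S-77, and it is not given.
D-78 would need Q-21 (Rx 2), but Q-21 never forms.
X-57: reached.
T-60: reached.
Reached: X-57 and T-60 — 2 of the 4.

2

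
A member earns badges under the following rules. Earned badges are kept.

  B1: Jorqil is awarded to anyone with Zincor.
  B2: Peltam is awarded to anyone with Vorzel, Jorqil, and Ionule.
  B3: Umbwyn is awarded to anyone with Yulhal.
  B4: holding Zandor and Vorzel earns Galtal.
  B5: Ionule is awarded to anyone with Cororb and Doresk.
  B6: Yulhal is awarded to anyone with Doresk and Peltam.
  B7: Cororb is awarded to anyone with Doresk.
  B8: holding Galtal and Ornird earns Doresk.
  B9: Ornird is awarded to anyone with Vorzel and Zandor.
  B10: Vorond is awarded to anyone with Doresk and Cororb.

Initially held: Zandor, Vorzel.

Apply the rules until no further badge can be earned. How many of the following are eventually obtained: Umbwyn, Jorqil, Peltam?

0

Umbwyn would need Yulhal (B3), but Yulhal is never earned.
Jorqil would need Zincor (B1), but Zincor is never earned.
Peltam would need Vorzel, Jorqil, and Ionule (B2), but Jorqil is never earned.
None of the 3 are reached.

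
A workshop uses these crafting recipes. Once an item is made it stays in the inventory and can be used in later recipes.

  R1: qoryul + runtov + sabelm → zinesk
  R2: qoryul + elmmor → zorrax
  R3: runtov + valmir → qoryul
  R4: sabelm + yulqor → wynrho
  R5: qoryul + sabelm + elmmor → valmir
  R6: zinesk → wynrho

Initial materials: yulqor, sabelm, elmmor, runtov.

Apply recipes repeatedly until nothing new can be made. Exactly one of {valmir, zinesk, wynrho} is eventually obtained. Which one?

sabelm + yulqor → wynrho (R4).
valmir would need qoryul, sabelm, and elmmor (R5), but qoryul is never obtained. zinesk would need qoryul, runtov, and sabelm (R1), but qoryul is never obtained.

wynrho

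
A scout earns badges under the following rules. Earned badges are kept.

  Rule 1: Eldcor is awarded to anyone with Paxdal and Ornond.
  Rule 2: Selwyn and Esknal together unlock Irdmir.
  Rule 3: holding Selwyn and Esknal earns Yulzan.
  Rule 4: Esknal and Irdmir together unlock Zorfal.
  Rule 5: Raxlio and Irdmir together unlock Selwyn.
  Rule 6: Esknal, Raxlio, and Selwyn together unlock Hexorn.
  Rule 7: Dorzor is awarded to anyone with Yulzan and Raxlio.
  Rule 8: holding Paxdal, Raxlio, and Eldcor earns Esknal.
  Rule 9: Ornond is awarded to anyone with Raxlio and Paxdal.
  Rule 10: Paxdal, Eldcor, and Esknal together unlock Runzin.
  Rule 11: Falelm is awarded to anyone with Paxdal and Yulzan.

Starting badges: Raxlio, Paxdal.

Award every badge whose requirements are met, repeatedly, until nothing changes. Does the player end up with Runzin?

With Raxlio and Paxdal, Ornond is earned (Rule 9).
With Paxdal and Ornond, Eldcor is earned (Rule 1).
With Paxdal, Raxlio, and Eldcor, Esknal is earned (Rule 8).
With Paxdal, Eldcor, and Esknal, Runzin is earned (Rule 10).

Yes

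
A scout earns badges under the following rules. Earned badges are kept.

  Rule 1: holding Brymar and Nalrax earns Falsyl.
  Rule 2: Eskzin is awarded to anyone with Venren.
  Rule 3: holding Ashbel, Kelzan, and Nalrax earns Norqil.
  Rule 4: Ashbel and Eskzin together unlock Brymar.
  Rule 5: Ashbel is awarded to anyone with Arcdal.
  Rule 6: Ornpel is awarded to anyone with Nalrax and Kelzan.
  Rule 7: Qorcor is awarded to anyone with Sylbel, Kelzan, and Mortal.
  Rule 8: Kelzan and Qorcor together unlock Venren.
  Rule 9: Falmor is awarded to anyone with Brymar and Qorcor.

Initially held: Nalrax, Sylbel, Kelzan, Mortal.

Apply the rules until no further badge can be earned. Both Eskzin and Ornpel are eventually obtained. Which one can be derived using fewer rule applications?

Ornpel: With Nalrax and Kelzan, Ornpel is earned (Rule 6). [1 rule application]
Eskzin: With Sylbel, Kelzan, and Mortal, Qorcor is earned (Rule 7). With Kelzan and Qorcor, Venren is earned (Rule 8). With Venren, Eskzin is earned (Rule 2). [3 rule applications]
Ornpel needs fewer.

Ornpel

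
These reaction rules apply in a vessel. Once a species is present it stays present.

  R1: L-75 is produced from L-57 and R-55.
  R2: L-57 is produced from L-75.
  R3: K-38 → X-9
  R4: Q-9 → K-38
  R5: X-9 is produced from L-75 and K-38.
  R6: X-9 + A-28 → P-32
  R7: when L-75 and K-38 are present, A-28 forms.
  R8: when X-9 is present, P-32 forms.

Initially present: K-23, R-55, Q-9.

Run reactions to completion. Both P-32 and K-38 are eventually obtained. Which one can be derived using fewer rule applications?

K-38: Q-9 present → K-38 forms (R4). [1 rule application]
P-32: Q-9 present → K-38 forms (R4). K-38 present → X-9 forms (R3). X-9 present → P-32 forms (R8). [3 rule applications]
K-38 needs fewer.

K-38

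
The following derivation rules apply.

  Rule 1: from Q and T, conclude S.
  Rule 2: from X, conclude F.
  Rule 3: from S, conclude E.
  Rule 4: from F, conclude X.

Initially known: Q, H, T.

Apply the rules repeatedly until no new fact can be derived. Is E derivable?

Yes

Q and T hold, so S follows (Rule 1).
S holds, so E follows (Rule 3).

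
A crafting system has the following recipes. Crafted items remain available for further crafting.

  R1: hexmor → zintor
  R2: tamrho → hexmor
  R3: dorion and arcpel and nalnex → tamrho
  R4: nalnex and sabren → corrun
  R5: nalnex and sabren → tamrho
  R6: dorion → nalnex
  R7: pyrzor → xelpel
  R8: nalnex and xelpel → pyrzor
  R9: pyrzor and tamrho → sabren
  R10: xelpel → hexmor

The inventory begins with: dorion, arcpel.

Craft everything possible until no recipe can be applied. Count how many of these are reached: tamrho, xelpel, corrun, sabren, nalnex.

Using R6, dorion makes nalnex.
dorion and arcpel and nalnex → tamrho (R3).
tamrho: reached.
xelpel would need pyrzor (R7), but pyrzor is never obtained.
corrun would need nalnex and sabren (R4), but sabren is never obtained.
sabren would need pyrzor and tamrho (R9), but pyrzor is never obtained.
nalnex: reached.
Reached: tamrho and nalnex — 2 of the 5.

2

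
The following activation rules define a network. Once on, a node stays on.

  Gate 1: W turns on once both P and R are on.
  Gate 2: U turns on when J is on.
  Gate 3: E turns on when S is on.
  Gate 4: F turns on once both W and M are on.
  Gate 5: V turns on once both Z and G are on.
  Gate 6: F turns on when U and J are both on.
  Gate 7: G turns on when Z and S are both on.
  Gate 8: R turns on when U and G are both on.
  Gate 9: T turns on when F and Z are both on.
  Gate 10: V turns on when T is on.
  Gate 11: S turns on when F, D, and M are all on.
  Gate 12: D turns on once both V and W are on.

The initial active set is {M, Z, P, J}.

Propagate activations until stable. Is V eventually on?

Yes

J is on, so U turns on (Gate 2).
U and J are on, so F turns on (Gate 6).
Gate 9: F and Z on → T on.
T is on, so V turns on (Gate 10).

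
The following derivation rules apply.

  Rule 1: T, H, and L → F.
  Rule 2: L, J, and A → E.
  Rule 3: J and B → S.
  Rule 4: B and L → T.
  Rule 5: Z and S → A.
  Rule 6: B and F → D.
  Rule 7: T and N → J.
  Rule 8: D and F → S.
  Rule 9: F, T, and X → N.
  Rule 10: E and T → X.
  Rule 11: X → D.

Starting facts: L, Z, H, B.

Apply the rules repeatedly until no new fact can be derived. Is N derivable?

N would need F, T, and X (Rule 9), but X is never established.

No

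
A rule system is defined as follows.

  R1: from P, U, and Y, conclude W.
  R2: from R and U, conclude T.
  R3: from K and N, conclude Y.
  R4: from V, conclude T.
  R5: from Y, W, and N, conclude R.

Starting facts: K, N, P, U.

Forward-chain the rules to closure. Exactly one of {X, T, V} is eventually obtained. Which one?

T

From K and N, R3 gives Y.
From P, U, and Y, R1 gives W.
From Y, W, and N, R5 gives R.
R and U hold, so T follows (R2).
No rule produces X, and it is not given. No rule produces V, and it is not given.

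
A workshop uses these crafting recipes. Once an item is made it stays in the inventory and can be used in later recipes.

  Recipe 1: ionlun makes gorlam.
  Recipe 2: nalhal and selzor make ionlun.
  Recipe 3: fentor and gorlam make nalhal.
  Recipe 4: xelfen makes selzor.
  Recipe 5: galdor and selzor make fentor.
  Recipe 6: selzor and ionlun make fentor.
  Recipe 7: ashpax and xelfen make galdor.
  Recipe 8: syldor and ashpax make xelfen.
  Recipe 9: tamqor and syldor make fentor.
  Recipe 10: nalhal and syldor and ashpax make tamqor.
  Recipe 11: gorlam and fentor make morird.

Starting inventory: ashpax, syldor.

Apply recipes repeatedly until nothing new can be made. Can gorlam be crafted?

gorlam would need ionlun (Recipe 1), but ionlun is never obtained.

No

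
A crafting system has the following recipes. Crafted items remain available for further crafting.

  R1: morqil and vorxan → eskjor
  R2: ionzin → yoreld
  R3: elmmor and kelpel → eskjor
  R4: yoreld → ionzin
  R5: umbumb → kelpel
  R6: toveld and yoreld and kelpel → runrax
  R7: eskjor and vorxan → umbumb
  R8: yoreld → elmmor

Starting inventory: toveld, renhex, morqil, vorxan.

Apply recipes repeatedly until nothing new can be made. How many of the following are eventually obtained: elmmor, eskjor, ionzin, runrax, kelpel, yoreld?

2

Using R1, morqil and vorxan make eskjor.
Using R7, eskjor and vorxan make umbumb.
umbumb → kelpel (R5).
elmmor would need yoreld (R8), but yoreld is never obtained.
eskjor: reached.
ionzin would need yoreld (R4), but yoreld is never obtained.
runrax would need toveld, yoreld, and kelpel (R6), but yoreld is never obtained.
kelpel: reached.
yoreld would need ionzin (R2), but ionzin is never obtained.
Reached: eskjor and kelpel — 2 of the 6.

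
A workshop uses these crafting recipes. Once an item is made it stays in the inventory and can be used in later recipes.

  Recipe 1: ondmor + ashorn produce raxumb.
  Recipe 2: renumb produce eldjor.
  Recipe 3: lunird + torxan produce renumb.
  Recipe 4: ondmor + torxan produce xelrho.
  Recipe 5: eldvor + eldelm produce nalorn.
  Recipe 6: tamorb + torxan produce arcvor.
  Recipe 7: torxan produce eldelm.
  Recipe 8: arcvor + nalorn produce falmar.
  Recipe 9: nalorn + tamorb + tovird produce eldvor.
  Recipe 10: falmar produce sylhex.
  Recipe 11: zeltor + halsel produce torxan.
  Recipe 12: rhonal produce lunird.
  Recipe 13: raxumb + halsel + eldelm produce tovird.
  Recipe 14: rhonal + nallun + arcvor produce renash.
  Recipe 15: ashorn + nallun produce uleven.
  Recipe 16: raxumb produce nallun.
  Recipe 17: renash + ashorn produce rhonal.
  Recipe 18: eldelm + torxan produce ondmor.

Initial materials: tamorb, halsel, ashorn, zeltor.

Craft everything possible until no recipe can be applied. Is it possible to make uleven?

zeltor + halsel → torxan (Recipe 11).
torxan → eldelm (Recipe 7).
eldelm + torxan → ondmor (Recipe 18).
ondmor + ashorn → raxumb (Recipe 1).
Using Recipe 16, raxumb makes nallun.
ashorn + nallun → uleven (Recipe 15).

Yes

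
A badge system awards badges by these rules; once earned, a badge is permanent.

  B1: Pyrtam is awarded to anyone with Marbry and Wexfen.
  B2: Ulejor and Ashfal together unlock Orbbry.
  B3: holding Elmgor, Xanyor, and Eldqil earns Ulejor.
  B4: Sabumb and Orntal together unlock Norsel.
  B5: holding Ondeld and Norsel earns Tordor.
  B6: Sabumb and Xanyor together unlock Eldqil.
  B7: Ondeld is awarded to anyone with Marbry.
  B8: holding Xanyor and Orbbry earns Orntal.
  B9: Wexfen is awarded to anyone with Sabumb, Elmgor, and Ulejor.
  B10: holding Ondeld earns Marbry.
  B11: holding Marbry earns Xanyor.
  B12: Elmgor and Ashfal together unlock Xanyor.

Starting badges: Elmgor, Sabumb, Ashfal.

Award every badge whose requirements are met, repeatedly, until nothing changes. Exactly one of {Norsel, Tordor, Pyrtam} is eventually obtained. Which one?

Norsel

With Elmgor and Ashfal, Xanyor is earned (B12).
With Sabumb and Xanyor, Eldqil is earned (B6).
With Elmgor, Xanyor, and Eldqil, Ulejor is earned (B3).
With Ulejor and Ashfal, Orbbry is earned (B2).
With Xanyor and Orbbry, Orntal is earned (B8).
With Sabumb and Orntal, Norsel is earned (B4).
Tordor would need Ondeld and Norsel (B5), but Ondeld is never earned. Pyrtam would need Marbry and Wexfen (B1), but Marbry is never earned.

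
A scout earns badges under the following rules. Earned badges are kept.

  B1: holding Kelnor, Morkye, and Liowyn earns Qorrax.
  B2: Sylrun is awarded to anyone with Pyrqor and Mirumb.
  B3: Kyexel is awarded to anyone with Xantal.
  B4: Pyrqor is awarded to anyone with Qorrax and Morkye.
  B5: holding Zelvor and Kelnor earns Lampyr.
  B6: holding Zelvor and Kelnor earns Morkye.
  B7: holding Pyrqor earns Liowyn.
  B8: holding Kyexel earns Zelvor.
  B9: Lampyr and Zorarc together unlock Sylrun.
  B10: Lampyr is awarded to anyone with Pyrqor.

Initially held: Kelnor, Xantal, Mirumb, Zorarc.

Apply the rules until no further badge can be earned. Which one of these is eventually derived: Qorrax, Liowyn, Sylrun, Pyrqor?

With Xantal, Kyexel is earned (B3).
With Kyexel, Zelvor is earned (B8).
With Zelvor and Kelnor, Lampyr is earned (B5).
With Lampyr and Zorarc, Sylrun is earned (B9).
Pyrqor would need Qorrax and Morkye (B4), but Qorrax is never earned. Liowyn would need Pyrqor (B7), but Pyrqor is never earned. Qorrax would need Kelnor, Morkye, and Liowyn (B1), but Liowyn is never earned.

Sylrun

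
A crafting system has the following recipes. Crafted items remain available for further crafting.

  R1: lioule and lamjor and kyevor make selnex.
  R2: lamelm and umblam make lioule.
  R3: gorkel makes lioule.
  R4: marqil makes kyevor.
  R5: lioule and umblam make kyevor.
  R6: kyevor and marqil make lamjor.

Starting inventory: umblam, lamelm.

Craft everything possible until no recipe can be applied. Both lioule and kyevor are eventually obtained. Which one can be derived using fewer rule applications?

lioule: Using R2, lamelm and umblam make lioule. [1 rule application]
kyevor: lamelm and umblam → lioule (R2). lioule and umblam → kyevor (R5). [2 rule applications]
lioule needs fewer.

lioule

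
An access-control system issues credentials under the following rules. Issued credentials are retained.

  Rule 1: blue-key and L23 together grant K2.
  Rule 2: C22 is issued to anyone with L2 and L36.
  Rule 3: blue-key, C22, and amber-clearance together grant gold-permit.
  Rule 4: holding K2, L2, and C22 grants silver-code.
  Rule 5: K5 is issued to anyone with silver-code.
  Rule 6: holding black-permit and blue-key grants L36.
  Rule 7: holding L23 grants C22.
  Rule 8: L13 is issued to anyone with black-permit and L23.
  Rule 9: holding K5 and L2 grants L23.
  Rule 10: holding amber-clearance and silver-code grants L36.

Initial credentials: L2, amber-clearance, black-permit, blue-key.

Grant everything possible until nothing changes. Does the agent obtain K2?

K2 would need blue-key and L23 (Rule 1), but L23 is never granted.

No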